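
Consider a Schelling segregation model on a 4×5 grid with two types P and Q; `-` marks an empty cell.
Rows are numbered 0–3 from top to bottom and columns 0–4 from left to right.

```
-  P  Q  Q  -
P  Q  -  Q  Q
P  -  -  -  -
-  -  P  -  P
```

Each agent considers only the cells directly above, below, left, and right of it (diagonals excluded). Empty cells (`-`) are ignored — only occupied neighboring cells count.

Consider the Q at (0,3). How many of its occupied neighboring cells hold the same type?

2

Occupied neighbors of (0,3): (1,3)=Q, (0,2)=Q.
Same type (Q): 2 of 2.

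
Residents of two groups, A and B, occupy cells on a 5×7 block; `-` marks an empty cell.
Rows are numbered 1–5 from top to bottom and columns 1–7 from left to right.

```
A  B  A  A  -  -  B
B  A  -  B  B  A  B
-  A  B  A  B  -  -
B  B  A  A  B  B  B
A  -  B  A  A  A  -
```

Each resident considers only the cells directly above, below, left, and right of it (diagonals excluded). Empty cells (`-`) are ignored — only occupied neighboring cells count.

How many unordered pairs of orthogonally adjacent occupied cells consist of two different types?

Scan each occupied cell's neighbors to the right and below so each pair is counted once.
Row 1: A(1,1)–B(1,2)≠ A(1,1)–B(2,1)≠ B(1,2)–A(1,3)≠ B(1,2)–A(2,2)≠ A(1,3)–A(1,4)= A(1,4)–B(2,4)≠ B(1,7)–B(2,7)=  → 5/7 unlike.
Row 2: B(2,1)–A(2,2)≠ A(2,2)–A(3,2)= B(2,4)–B(2,5)= B(2,4)–A(3,4)≠ B(2,5)–A(2,6)≠ B(2,5)–B(3,5)= A(2,6)–B(2,7)≠  → 4/7 unlike.
Row 3: A(3,2)–B(3,3)≠ A(3,2)–B(4,2)≠ B(3,3)–A(3,4)≠ B(3,3)–A(4,3)≠ A(3,4)–B(3,5)≠ A(3,4)–A(4,4)= B(3,5)–B(4,5)=  → 5/7 unlike.
Row 4: B(4,1)–B(4,2)= B(4,1)–A(5,1)≠ B(4,2)–A(4,3)≠ A(4,3)–A(4,4)= A(4,3)–B(5,3)≠ A(4,4)–B(4,5)≠ A(4,4)–A(5,4)= B(4,5)–B(4,6)= B(4,5)–A(5,5)≠ B(4,6)–B(4,7)= B(4,6)–A(5,6)≠  → 6/11 unlike.
Row 5: B(5,3)–A(5,4)≠ A(5,4)–A(5,5)= A(5,5)–A(5,6)=  → 1/3 unlike.
Total adjacent occupied pairs: 35; unlike-type pairs: 21.

21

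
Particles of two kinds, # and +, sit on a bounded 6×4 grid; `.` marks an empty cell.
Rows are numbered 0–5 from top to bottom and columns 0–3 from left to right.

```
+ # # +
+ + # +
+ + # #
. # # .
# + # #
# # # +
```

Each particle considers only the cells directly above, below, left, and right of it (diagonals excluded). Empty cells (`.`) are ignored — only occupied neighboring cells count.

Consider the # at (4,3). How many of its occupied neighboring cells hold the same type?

1

Occupied neighbors of (4,3): (5,3)=+, (4,2)=#.
Same type (#): 1 of 2.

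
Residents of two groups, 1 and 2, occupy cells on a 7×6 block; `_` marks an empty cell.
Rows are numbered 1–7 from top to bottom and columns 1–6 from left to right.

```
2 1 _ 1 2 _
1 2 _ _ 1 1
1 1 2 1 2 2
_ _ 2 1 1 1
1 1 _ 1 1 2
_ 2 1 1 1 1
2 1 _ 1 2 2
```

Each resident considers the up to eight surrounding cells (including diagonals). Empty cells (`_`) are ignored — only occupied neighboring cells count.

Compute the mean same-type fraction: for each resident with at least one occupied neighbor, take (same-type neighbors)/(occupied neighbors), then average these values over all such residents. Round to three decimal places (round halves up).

0.444

(1,1)2 1/3
(1,2)1 1/3
(1,4)1 1/2
(1,5)2 0/3
(2,1)1 3/5
(2,2)2 2/6
(2,5)1 3/6
(2,6)1 1/4
(3,1)1 2/3
(3,2)1 2/5
(3,3)2 2/5
(3,4)1 3/6
(3,5)2 1/7
(3,6)2 1/5
(4,3)2 1/6
(4,4)1 4/7
(4,5)1 5/8
(4,6)1 2/5
(5,1)1 1/2
(5,2)1 2/4
(5,4)1 6/7
(5,5)1 7/8
(5,6)2 0/5
(6,2)2 1/5
(6,3)1 5/6
(6,4)1 5/6
(6,5)1 5/8
(6,6)1 2/5
(7,1)2 1/2
(7,2)1 1/3
(7,4)1 3/4
(7,5)2 1/5
(7,6)2 1/3
Sum over 33 residents: 1/3 + 1/3 + 1/2 + 0/3 + 3/5 + 2/6 + 3/6 + 1/4 + 2/3 + 2/5 + 2/5 + 3/6 + 1/7 + 1/5 + 1/6 + 4/7 + 5/8 + 2/5 + 1/2 + 2/4 + 6/7 + 7/8 + 0/5 + 1/5 + 5/6 + 5/6 + 5/8 + 2/5 + 1/2 + 1/3 + 3/4 + 1/5 + 1/3 = 12317/840; mean = 12317/840 ÷ 33 = 12317/27720 = 0.444336… → 0.444.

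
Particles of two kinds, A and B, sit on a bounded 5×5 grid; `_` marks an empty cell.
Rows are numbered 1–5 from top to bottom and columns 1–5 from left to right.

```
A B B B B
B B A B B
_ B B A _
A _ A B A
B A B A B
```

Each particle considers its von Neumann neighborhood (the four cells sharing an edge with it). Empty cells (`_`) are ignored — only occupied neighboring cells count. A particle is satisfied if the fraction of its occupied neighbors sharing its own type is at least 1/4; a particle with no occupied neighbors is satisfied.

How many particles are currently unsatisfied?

(1,1)A 0/2 ✗
(1,2)B 2/3 ✓
(1,3)B 2/3 ✓
(1,4)B 3/3 ✓
(1,5)B 2/2 ✓
(2,1)B 1/2 ✓
(2,2)B 3/4 ✓
(2,3)A 0/4 ✗
(2,4)B 2/4 ✓
(2,5)B 2/2 ✓
(3,2)B 2/2 ✓
(3,3)B 1/4 ✓
(3,4)A 0/3 ✗
(4,1)A 0/1 ✗
(4,3)A 0/3 ✗
(4,4)B 0/4 ✗
(4,5)A 0/2 ✗
(5,1)B 0/2 ✗
(5,2)A 0/2 ✗
(5,3)B 0/3 ✗
(5,4)A 0/3 ✗
(5,5)B 0/2 ✗
Unsatisfied: (1,1), (2,3), (3,4), (4,1), (4,3), (4,4), (4,5), (5,1), (5,2), (5,3), (5,4), (5,5) — 12 in total.

12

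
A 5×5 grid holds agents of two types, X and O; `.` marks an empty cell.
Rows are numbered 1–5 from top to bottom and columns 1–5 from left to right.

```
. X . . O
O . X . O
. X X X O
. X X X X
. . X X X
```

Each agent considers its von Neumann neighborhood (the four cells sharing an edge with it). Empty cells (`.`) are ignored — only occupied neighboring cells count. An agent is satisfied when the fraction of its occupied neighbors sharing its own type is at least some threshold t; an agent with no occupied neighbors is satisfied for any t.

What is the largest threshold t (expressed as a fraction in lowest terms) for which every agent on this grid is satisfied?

1/3

Row 1: (1,2)X — no occupied neighbors · (1,5)O 1/1
Row 2: (2,1)O — no occupied neighbors · (2,3)X 1/1 · (2,5)O 2/2
Row 3: (3,2)X 2/2 · (3,3)X 4/4 · (3,4)X 2/3 · (3,5)O 1/3
Row 4: (4,2)X 2/2 · (4,3)X 4/4 · (4,4)X 4/4 · (4,5)X 2/3
Row 5: (5,3)X 2/2 · (5,4)X 3/3 · (5,5)X 2/2
The smallest same-type fraction is 1/3 at (3,5), which reduces to 1/3. Any threshold above that leaves this agent unsatisfied.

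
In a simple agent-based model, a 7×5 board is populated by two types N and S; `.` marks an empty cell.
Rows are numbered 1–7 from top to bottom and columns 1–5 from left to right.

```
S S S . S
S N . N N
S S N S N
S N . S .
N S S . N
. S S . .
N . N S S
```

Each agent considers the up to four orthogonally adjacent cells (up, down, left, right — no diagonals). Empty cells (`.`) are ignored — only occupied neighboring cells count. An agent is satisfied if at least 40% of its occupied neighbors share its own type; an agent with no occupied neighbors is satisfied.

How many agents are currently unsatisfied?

Row 1: (1,1)S 2/2 ok · (1,2)S 2/3 ok · (1,3)S 1/1 ok · (1,5)S 0/1 unhappy
Row 2: (2,1)S 2/3 ok · (2,2)N 0/3 unhappy · (2,4)N 1/2 ok · (2,5)N 2/3 ok
Row 3: (3,1)S 3/3 ok · (3,2)S 1/4 unhappy · (3,3)N 0/2 unhappy · (3,4)S 1/4 unhappy · (3,5)N 1/2 ok
Row 4: (4,1)S 1/3 unhappy · (4,2)N 0/3 unhappy · (4,4)S 1/1 ok
Row 5: (5,1)N 0/2 unhappy · (5,2)S 2/4 ok · (5,3)S 2/2 ok · (5,5)N 0/0 ok
Row 6: (6,2)S 2/2 ok · (6,3)S 2/3 ok
Row 7: (7,1)N 0/0 ok · (7,3)N 0/2 unhappy · (7,4)S 1/2 ok · (7,5)S 1/1 ok
Unsatisfied: (1,5), (2,2), (3,2), (3,3), (3,4), (4,1), (4,2), (5,1), (7,3) — 9 in total.

9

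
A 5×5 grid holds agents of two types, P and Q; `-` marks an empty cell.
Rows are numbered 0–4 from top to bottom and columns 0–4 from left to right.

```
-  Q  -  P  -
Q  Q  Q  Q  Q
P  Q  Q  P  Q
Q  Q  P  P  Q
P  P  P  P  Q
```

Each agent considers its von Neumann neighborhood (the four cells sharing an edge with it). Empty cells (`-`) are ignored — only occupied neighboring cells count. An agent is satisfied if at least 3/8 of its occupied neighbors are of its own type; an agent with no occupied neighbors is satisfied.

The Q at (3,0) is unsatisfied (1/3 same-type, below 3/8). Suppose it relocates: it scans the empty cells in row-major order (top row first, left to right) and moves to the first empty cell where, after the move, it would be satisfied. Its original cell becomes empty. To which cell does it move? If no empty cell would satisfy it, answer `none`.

Vacating (3,0). Empty cells in order:
  (0,0): 2/2 same-type → satisfied — stop here.

(0,0)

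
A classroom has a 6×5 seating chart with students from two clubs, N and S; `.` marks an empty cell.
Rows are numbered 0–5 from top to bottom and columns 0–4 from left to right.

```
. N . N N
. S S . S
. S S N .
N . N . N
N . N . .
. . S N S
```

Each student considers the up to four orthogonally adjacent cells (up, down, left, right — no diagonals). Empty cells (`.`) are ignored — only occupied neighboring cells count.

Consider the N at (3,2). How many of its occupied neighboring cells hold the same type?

Occupied neighbors of (3,2): (2,2)=S, (4,2)=N.
Same type (N): 1 of 2.

1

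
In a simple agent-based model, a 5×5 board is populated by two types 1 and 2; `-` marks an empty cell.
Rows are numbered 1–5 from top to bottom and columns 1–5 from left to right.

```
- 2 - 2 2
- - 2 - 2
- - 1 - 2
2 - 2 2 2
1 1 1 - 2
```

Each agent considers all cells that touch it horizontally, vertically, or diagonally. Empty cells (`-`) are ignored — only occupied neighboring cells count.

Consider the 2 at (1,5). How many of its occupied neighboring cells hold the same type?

Occupied neighbors of (1,5): (1,4)=2, (2,5)=2.
Same type (2): 2 of 2.

2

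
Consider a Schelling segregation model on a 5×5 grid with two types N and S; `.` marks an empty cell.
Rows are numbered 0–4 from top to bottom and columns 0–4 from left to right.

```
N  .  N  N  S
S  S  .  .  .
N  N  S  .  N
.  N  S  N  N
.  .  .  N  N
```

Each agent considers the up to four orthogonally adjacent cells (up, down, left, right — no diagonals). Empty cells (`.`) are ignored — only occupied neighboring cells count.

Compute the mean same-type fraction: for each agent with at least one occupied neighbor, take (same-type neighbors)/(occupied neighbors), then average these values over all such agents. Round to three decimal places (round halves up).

0.583

(0,0)N 0/1
(0,2)N 1/1
(0,3)N 1/2
(0,4)S 0/1
(1,0)S 1/3
(1,1)S 1/2
(2,0)N 1/2
(2,1)N 2/4
(2,2)S 1/2
(2,4)N 1/1
(3,1)N 1/2
(3,2)S 1/3
(3,3)N 2/3
(3,4)N 3/3
(4,3)N 2/2
(4,4)N 2/2
Sum over 16 agents: 0/1 + 1/1 + 1/2 + 0/1 + 1/3 + 1/2 + 1/2 + 2/4 + 1/2 + 1/1 + 1/2 + 1/3 + 2/3 + 3/3 + 2/2 + 2/2 = 28/3; mean = 28/3 ÷ 16 = 7/12 = 0.583333… → 0.583.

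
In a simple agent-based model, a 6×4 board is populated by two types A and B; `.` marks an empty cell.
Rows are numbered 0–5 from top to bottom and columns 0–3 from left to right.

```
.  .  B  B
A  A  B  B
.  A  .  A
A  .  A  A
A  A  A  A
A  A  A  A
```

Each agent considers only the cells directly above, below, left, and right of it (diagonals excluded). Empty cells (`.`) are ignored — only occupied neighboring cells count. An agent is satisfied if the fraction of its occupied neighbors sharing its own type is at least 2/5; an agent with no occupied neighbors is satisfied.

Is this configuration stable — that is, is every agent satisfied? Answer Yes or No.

(0,2)B 2/2 ✓
(0,3)B 2/2 ✓
(1,0)A 1/1 ✓
(1,1)A 2/3 ✓
(1,2)B 2/3 ✓
(1,3)B 2/3 ✓
(2,1)A 1/1 ✓
(2,3)A 1/2 ✓
(3,0)A 1/1 ✓
(3,2)A 2/2 ✓
(3,3)A 3/3 ✓
(4,0)A 3/3 ✓
(4,1)A 3/3 ✓
(4,2)A 4/4 ✓
(4,3)A 3/3 ✓
(5,0)A 2/2 ✓
(5,1)A 3/3 ✓
(5,2)A 3/3 ✓
(5,3)A 2/2 ✓
All meet the threshold, so the configuration is stable.

Yes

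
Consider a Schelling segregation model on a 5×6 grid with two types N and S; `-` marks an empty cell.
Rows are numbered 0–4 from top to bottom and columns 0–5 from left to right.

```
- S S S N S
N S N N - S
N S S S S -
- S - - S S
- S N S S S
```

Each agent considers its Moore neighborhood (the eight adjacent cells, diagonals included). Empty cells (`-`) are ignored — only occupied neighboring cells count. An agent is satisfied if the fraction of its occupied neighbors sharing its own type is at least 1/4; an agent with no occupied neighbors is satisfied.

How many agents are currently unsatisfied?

2

(0,1)S 2/4 satisfied
(0,2)S 3/5 satisfied
(0,3)S 1/4 satisfied
(0,4)N 1/4 satisfied
(0,5)S 1/2 satisfied
(1,0)N 1/4 satisfied
(1,1)S 4/7 satisfied
(1,2)N 1/8 not
(1,3)N 2/7 satisfied
(1,5)S 2/3 satisfied
(2,0)N 1/4 satisfied
(2,1)S 3/6 satisfied
(2,2)S 4/6 satisfied
(2,3)S 3/5 satisfied
(2,4)S 4/5 satisfied
(3,1)S 3/5 satisfied
(3,4)S 6/6 satisfied
(3,5)S 4/4 satisfied
(4,1)S 1/2 satisfied
(4,2)N 0/3 not
(4,3)S 2/3 satisfied
(4,4)S 4/4 satisfied
(4,5)S 3/3 satisfied
Unsatisfied: (1,2), (4,2) — 2 in total.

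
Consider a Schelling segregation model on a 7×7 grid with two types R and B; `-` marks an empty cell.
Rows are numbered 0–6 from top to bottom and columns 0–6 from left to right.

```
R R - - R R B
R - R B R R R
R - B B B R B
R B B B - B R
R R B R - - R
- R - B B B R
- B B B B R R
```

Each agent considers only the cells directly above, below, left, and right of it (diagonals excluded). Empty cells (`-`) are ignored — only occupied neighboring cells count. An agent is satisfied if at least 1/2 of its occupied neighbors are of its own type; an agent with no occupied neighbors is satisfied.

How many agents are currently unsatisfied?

Row 0: (0,0)R 2/2 satisfied · (0,1)R 1/1 satisfied · (0,4)R 2/2 satisfied · (0,5)R 2/3 satisfied · (0,6)B 0/2 not
Row 1: (1,0)R 2/2 satisfied · (1,2)R 0/2 not · (1,3)B 1/3 not · (1,4)R 2/4 satisfied · (1,5)R 4/4 satisfied · (1,6)R 1/3 not
Row 2: (2,0)R 2/2 satisfied · (2,2)B 2/3 satisfied · (2,3)B 4/4 satisfied · (2,4)B 1/3 not · (2,5)R 1/4 not · (2,6)B 0/3 not
Row 3: (3,0)R 2/3 satisfied · (3,1)B 1/3 not · (3,2)B 4/4 satisfied · (3,3)B 2/3 satisfied · (3,5)B 0/2 not · (3,6)R 1/3 not
Row 4: (4,0)R 2/2 satisfied · (4,1)R 2/4 satisfied · (4,2)B 1/3 not · (4,3)R 0/3 not · (4,6)R 2/2 satisfied
Row 5: (5,1)R 1/2 satisfied · (5,3)B 2/3 satisfied · (5,4)B 3/3 satisfied · (5,5)B 1/3 not · (5,6)R 2/3 satisfied
Row 6: (6,1)B 1/2 satisfied · (6,2)B 2/2 satisfied · (6,3)B 3/3 satisfied · (6,4)B 2/3 satisfied · (6,5)R 1/3 not · (6,6)R 2/2 satisfied
Unsatisfied: (0,6), (1,2), (1,3), (1,6), (2,4), (2,5), (2,6), (3,1), (3,5), (3,6), (4,2), (4,3), (5,5), (6,5) — 14 in total.

14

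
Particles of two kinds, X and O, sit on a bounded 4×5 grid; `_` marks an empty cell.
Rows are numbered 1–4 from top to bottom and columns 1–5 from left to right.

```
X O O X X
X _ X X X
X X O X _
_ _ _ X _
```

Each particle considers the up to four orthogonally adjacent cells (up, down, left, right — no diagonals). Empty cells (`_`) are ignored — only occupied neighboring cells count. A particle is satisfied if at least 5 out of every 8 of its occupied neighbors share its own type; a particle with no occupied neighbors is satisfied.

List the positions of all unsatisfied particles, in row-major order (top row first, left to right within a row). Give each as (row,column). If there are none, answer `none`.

(1,1)X 1/2 ✗
(1,2)O 1/2 ✗
(1,3)O 1/3 ✗
(1,4)X 2/3 ✓
(1,5)X 2/2 ✓
(2,1)X 2/2 ✓
(2,3)X 1/3 ✗
(2,4)X 4/4 ✓
(2,5)X 2/2 ✓
(3,1)X 2/2 ✓
(3,2)X 1/2 ✗
(3,3)O 0/3 ✗
(3,4)X 2/3 ✓
(4,4)X 1/1 ✓

(1,1), (1,2), (1,3), (2,3), (3,2), (3,3)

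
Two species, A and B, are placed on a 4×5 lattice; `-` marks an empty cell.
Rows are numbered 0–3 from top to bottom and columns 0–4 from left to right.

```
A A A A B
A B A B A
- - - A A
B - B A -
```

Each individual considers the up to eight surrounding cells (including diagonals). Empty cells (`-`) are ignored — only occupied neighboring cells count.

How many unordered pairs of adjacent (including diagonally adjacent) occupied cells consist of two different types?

15

Scan each occupied cell's neighbors to the right and below (and the two forward diagonals) so each pair is counted once.
Row 0: A(0,0)–A(0,1)= A(0,0)–A(1,0)= A(0,0)–B(1,1)≠ A(0,1)–A(0,2)= A(0,1)–B(1,1)≠ A(0,1)–A(1,2)= A(0,1)–A(1,0)= A(0,2)–A(0,3)= A(0,2)–A(1,2)= A(0,2)–B(1,3)≠ A(0,2)–B(1,1)≠ A(0,3)–B(0,4)≠ A(0,3)–B(1,3)≠ A(0,3)–A(1,4)= A(0,3)–A(1,2)= B(0,4)–A(1,4)≠ B(0,4)–B(1,3)=  → 7/17 unlike.
Row 1: A(1,0)–B(1,1)≠ B(1,1)–A(1,2)≠ A(1,2)–B(1,3)≠ A(1,2)–A(2,3)= B(1,3)–A(1,4)≠ B(1,3)–A(2,3)≠ B(1,3)–A(2,4)≠ A(1,4)–A(2,4)= A(1,4)–A(2,3)=  → 6/9 unlike.
Row 2: A(2,3)–A(2,4)= A(2,3)–A(3,3)= A(2,3)–B(3,2)≠ A(2,4)–A(3,3)=  → 1/4 unlike.
Row 3: B(3,2)–A(3,3)≠  → 1/1 unlike.
Total adjacent occupied pairs: 31; unlike-type pairs: 15.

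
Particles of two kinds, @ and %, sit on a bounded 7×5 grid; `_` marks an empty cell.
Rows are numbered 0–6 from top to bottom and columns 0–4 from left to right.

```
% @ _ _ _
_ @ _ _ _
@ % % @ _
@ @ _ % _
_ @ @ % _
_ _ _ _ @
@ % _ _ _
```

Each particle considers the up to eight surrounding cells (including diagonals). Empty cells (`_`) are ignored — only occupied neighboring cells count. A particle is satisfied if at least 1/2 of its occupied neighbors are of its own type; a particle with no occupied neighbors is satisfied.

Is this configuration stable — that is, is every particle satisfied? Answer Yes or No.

No

(0,0)% 0/2 unhappy
(0,1)@ 1/2 ok
(1,1)@ 2/5 unhappy
(2,0)@ 3/4 ok
(2,1)% 1/5 unhappy
(2,2)% 2/5 unhappy
(2,3)@ 0/2 unhappy
(3,0)@ 3/4 ok
(3,1)@ 4/6 ok
(3,3)% 2/4 ok
(4,1)@ 3/3 ok
(4,2)@ 2/4 ok
(4,3)% 1/3 unhappy
(5,4)@ 0/1 unhappy
(6,0)@ 0/1 unhappy
(6,1)% 0/1 unhappy
For instance (0,0) has only 0/2 same-type neighbors, below 1/2.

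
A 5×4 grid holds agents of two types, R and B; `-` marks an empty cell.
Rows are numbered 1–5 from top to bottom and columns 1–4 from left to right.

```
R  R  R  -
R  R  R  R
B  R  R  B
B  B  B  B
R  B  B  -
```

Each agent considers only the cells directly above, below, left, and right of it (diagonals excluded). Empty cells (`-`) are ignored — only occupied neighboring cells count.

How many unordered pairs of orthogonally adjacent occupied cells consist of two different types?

Scan each occupied cell's neighbors to the right and below so each pair is counted once.
From row 1: 0 unlike of 5 pairs (running 0/5).
From row 2: 2 unlike of 7 pairs (running 2/12).
From row 3: 4 unlike of 7 pairs (running 6/19).
From row 4: 1 unlike of 6 pairs (running 7/25).
From row 5: 1 unlike of 2 pairs (running 8/27).
Total adjacent occupied pairs: 27; unlike-type pairs: 8.

8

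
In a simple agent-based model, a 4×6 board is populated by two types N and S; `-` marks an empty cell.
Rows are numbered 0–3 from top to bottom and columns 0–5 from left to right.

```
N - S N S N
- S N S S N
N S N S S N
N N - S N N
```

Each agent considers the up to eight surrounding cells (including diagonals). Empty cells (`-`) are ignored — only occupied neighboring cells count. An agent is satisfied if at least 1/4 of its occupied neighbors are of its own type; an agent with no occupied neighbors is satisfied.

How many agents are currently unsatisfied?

Row 0: (0,0)N 0/1 ✗ · (0,2)S 2/4 ✓ · (0,3)N 1/5 ✗ · (0,4)S 2/5 ✓ · (0,5)N 1/3 ✓
Row 1: (1,1)S 2/6 ✓ · (1,2)N 2/7 ✓ · (1,3)S 5/8 ✓ · (1,4)S 4/8 ✓ · (1,5)N 2/5 ✓
Row 2: (2,0)N 2/4 ✓ · (2,1)S 1/6 ✗ · (2,2)N 2/7 ✓ · (2,3)S 4/7 ✓ · (2,4)S 4/8 ✓ · (2,5)N 3/5 ✓
Row 3: (3,0)N 2/3 ✓ · (3,1)N 3/4 ✓ · (3,3)S 2/4 ✓ · (3,4)N 2/5 ✓ · (3,5)N 2/3 ✓
Unsatisfied: (0,0), (0,3), (2,1) — 3 in total.

3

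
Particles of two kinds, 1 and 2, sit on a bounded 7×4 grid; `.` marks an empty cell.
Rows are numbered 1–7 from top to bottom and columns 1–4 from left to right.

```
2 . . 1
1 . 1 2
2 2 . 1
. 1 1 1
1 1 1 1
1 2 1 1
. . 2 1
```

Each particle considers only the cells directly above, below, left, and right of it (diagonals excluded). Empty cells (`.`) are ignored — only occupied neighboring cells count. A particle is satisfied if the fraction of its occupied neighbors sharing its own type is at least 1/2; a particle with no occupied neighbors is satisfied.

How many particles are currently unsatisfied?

Row 1: (1,1)2 0/1 not · (1,4)1 0/1 not
Row 2: (2,1)1 0/2 not · (2,3)1 0/1 not · (2,4)2 0/3 not
Row 3: (3,1)2 1/2 satisfied · (3,2)2 1/2 satisfied · (3,4)1 1/2 satisfied
Row 4: (4,2)1 2/3 satisfied · (4,3)1 3/3 satisfied · (4,4)1 3/3 satisfied
Row 5: (5,1)1 2/2 satisfied · (5,2)1 3/4 satisfied · (5,3)1 4/4 satisfied · (5,4)1 3/3 satisfied
Row 6: (6,1)1 1/2 satisfied · (6,2)2 0/3 not · (6,3)1 2/4 satisfied · (6,4)1 3/3 satisfied
Row 7: (7,3)2 0/2 not · (7,4)1 1/2 satisfied
Unsatisfied: (1,1), (1,4), (2,1), (2,3), (2,4), (6,2), (7,3) — 7 in total.

7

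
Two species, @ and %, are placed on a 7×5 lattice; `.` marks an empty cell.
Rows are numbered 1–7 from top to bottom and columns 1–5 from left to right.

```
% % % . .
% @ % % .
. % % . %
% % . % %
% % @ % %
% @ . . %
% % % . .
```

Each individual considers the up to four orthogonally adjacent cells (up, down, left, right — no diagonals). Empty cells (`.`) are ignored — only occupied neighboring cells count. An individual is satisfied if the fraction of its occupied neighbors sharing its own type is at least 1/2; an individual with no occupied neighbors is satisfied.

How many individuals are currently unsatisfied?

(1,1)% 2/2 ok
(1,2)% 2/3 ok
(1,3)% 2/2 ok
(2,1)% 1/2 ok
(2,2)@ 0/4 unhappy
(2,3)% 3/4 ok
(2,4)% 1/1 ok
(3,2)% 2/3 ok
(3,3)% 2/2 ok
(3,5)% 1/1 ok
(4,1)% 2/2 ok
(4,2)% 3/3 ok
(4,4)% 2/2 ok
(4,5)% 3/3 ok
(5,1)% 3/3 ok
(5,2)% 2/4 ok
(5,3)@ 0/2 unhappy
(5,4)% 2/3 ok
(5,5)% 3/3 ok
(6,1)% 2/3 ok
(6,2)@ 0/3 unhappy
(6,5)% 1/1 ok
(7,1)% 2/2 ok
(7,2)% 2/3 ok
(7,3)% 1/1 ok
Unsatisfied: (2,2), (5,3), (6,2) — 3 in total.

3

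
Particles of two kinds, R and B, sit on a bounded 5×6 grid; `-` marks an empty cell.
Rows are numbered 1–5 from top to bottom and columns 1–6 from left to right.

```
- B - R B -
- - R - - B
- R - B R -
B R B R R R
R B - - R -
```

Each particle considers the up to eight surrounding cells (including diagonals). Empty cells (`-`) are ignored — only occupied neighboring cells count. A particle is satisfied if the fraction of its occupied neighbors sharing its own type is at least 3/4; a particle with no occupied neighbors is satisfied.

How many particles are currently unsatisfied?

Row 1: (1,2)B 0/1 unhappy · (1,4)R 1/2 unhappy · (1,5)B 1/2 unhappy
Row 2: (2,3)R 2/4 unhappy · (2,6)B 1/2 unhappy
Row 3: (3,2)R 2/4 unhappy · (3,4)B 1/5 unhappy · (3,5)R 3/5 unhappy
Row 4: (4,1)B 1/4 unhappy · (4,2)R 2/5 unhappy · (4,3)B 2/5 unhappy · (4,4)R 3/5 unhappy · (4,5)R 4/5 ok · (4,6)R 3/3 ok
Row 5: (5,1)R 1/3 unhappy · (5,2)B 2/4 unhappy · (5,5)R 3/3 ok
Unsatisfied: (1,2), (1,4), (1,5), (2,3), (2,6), (3,2), (3,4), (3,5), (4,1), (4,2), (4,3), (4,4), (5,1), (5,2) — 14 in total.

14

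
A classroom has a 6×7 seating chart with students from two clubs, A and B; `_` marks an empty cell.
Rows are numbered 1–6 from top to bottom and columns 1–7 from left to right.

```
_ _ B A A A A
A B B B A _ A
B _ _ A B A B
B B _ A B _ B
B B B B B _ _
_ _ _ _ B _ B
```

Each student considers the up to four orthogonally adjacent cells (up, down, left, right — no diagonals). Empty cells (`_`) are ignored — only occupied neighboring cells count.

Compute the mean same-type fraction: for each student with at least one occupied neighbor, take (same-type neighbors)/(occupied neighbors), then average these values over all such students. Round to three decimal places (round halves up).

Row 1: (1,3)B 1/2 · (1,4)A 1/3 · (1,5)A 3/3 · (1,6)A 2/2 · (1,7)A 2/2
Row 2: (2,1)A 0/2 · (2,2)B 1/2 · (2,3)B 3/3 · (2,4)B 1/4 · (2,5)A 1/3 · (2,7)A 1/2
Row 3: (3,1)B 1/2 · (3,4)A 1/3 · (3,5)B 1/4 · (3,6)A 0/2 · (3,7)B 1/3
Row 4: (4,1)B 3/3 · (4,2)B 2/2 · (4,4)A 1/3 · (4,5)B 2/3 · (4,7)B 1/1
Row 5: (5,1)B 2/2 · (5,2)B 3/3 · (5,3)B 2/2 · (5,4)B 2/3 · (5,5)B 3/3
Row 6: (6,5)B 1/1 · (6,7)B — no occupied neighbors
Sum over 27 students: 1/2 + 1/3 + 3/3 + 2/2 + 2/2 + 0/2 + 1/2 + 3/3 + 1/4 + 1/3 + 1/2 + 1/2 + 1/3 + 1/4 + 0/2 + 1/3 + 3/3 + 2/2 + 1/3 + 2/3 + 1/1 + 2/2 + 3/3 + 2/2 + 2/3 + 3/3 + 1/1 = 35/2; mean = 35/2 ÷ 27 = 35/54 = 0.648148… → 0.648.

0.648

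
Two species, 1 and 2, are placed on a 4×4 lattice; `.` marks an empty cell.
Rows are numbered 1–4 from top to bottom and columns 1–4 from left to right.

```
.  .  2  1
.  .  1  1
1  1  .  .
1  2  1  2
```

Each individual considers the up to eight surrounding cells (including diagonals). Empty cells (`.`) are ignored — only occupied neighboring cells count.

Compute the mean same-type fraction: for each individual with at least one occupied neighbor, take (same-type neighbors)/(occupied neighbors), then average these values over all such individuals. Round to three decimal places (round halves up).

0.455

(1,3)2 0/3
(1,4)1 2/3
(2,3)1 3/4
(2,4)1 2/3
(3,1)1 2/3
(3,2)1 4/5
(4,1)1 2/3
(4,2)2 0/4
(4,3)1 1/3
(4,4)2 0/1
Sum over 10 individuals: 0/3 + 2/3 + 3/4 + 2/3 + 2/3 + 4/5 + 2/3 + 0/4 + 1/3 + 0/1 = 91/20; mean = 91/20 ÷ 10 = 91/200 = 0.455 → 0.455.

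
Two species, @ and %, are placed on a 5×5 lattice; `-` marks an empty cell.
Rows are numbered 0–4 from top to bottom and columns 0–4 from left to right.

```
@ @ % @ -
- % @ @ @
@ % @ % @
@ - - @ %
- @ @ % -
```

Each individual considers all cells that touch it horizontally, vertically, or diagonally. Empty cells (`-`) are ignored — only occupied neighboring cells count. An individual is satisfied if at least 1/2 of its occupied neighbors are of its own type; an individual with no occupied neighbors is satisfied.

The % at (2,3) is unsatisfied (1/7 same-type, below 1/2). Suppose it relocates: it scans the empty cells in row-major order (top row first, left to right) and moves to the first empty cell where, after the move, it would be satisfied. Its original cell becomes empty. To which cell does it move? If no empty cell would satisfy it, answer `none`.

Vacating (2,3). Empty cells in order:
  (0,4): 0/3 same-type → still unsatisfied.
  (1,0): 2/5 same-type → still unsatisfied.
  (3,1): 1/6 same-type → still unsatisfied.
  (3,2): 2/6 same-type → still unsatisfied.
  (4,0): 0/2 same-type → still unsatisfied.
  (4,4): 2/3 same-type → satisfied — stop here.

(4,4)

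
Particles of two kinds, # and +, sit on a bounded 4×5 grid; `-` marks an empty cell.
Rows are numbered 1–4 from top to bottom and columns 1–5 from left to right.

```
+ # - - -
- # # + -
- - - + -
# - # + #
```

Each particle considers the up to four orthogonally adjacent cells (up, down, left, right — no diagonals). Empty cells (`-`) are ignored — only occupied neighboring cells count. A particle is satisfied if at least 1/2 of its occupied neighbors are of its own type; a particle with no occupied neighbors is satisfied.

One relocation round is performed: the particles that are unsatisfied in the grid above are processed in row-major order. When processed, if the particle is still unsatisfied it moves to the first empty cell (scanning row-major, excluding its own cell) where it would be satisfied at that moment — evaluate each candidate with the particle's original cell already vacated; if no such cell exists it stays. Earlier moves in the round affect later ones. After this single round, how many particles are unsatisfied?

0

Initially unsatisfied (in order): (1,1), (4,3), (4,4), (4,5).
  (1,1) → (1,4).
  (4,3) → (1,1).
  (4,4): now satisfied by earlier moves; stays.
  (4,5) → (1,3).
Resulting grid:
# # # + -
- # # + -
- - - + -
# - - + -
All satisfied now.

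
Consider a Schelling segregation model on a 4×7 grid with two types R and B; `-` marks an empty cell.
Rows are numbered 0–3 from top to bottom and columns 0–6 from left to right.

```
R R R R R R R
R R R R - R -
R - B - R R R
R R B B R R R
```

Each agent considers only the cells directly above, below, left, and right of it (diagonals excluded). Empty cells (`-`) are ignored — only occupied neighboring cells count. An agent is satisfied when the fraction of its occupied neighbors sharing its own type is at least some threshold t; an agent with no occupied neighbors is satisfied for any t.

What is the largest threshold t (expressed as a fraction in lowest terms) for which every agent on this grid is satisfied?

1/2

(0,0)R 2/2
(0,1)R 3/3
(0,2)R 3/3
(0,3)R 3/3
(0,4)R 2/2
(0,5)R 3/3
(0,6)R 1/1
(1,0)R 3/3
(1,1)R 3/3
(1,2)R 3/4
(1,3)R 2/2
(1,5)R 2/2
(2,0)R 2/2
(2,2)B 1/2
(2,4)R 2/2
(2,5)R 4/4
(2,6)R 2/2
(3,0)R 2/2
(3,1)R 1/2
(3,2)B 2/3
(3,3)B 1/2
(3,4)R 2/3
(3,5)R 3/3
(3,6)R 2/2
The smallest same-type fraction is 1/2 at (2,2), which reduces to 1/2. Any threshold above that leaves this agent unsatisfied.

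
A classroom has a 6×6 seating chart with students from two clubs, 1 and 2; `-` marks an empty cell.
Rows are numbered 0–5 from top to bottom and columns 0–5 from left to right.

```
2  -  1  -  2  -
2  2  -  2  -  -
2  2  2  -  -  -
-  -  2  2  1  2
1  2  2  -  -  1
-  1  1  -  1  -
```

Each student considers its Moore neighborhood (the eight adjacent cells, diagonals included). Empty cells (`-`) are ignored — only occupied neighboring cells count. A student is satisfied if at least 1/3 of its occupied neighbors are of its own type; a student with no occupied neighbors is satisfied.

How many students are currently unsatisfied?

(0,0)2 2/2 ✓
(0,2)1 0/2 ✗
(0,4)2 1/1 ✓
(1,0)2 4/4 ✓
(1,1)2 5/6 ✓
(1,3)2 2/3 ✓
(2,0)2 3/3 ✓
(2,1)2 5/5 ✓
(2,2)2 5/5 ✓
(3,2)2 5/5 ✓
(3,3)2 3/4 ✓
(3,4)1 1/3 ✓
(3,5)2 0/2 ✗
(4,0)1 1/2 ✓
(4,1)2 2/5 ✓
(4,2)2 3/5 ✓
(4,5)1 2/3 ✓
(5,1)1 2/4 ✓
(5,2)1 1/3 ✓
(5,4)1 1/1 ✓
Unsatisfied: (0,2), (3,5) — 2 in total.

2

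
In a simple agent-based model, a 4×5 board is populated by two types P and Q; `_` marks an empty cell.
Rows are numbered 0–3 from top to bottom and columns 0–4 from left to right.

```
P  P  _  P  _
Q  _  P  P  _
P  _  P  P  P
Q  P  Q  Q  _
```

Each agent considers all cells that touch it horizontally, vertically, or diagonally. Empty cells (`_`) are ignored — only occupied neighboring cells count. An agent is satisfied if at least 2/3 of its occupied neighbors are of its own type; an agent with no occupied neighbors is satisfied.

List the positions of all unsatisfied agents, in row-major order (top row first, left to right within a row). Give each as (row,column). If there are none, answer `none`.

(0,0)P 1/2 unhappy
(0,1)P 2/3 ok
(0,3)P 2/2 ok
(1,0)Q 0/3 unhappy
(1,2)P 5/5 ok
(1,3)P 5/5 ok
(2,0)P 1/3 unhappy
(2,2)P 4/6 ok
(2,3)P 4/6 ok
(2,4)P 2/3 ok
(3,0)Q 0/2 unhappy
(3,1)P 2/4 unhappy
(3,2)Q 1/4 unhappy
(3,3)Q 1/4 unhappy

(0,0), (1,0), (2,0), (3,0), (3,1), (3,2), (3,3)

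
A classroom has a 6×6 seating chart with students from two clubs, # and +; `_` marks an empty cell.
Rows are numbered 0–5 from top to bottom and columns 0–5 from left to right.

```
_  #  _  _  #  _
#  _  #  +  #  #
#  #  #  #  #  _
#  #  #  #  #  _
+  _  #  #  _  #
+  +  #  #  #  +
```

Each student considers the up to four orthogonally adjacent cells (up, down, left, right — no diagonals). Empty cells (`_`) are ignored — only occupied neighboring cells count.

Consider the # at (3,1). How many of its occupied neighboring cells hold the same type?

Occupied neighbors of (3,1): (2,1)=#, (3,0)=#, (3,2)=#.
Same type (#): 3 of 3.

3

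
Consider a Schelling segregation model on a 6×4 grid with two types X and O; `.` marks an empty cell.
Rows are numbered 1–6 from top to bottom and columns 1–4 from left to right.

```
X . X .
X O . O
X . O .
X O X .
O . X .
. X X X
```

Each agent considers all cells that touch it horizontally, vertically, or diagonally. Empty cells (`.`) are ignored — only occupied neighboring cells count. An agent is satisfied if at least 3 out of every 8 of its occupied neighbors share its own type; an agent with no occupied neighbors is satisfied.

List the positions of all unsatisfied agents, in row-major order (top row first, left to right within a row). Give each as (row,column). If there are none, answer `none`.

(1,3), (2,2), (4,1), (4,2), (4,3), (5,1)

Row 1: (1,1)X 1/2 ✓ · (1,3)X 0/2 ✗
Row 2: (2,1)X 2/3 ✓ · (2,2)O 1/5 ✗ · (2,4)O 1/2 ✓
Row 3: (3,1)X 2/4 ✓ · (3,3)O 3/4 ✓
Row 4: (4,1)X 1/3 ✗ · (4,2)O 2/6 ✗ · (4,3)X 1/3 ✗
Row 5: (5,1)O 1/3 ✗ · (5,3)X 4/5 ✓
Row 6: (6,2)X 2/3 ✓ · (6,3)X 3/3 ✓ · (6,4)X 2/2 ✓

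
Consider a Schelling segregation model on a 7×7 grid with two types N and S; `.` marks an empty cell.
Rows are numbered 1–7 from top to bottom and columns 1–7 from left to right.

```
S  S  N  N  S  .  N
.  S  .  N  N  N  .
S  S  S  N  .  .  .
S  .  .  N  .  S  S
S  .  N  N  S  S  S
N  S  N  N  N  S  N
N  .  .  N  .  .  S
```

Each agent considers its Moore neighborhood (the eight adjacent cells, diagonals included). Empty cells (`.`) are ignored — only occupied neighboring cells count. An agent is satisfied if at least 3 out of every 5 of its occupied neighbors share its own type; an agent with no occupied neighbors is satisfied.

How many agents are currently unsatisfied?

(1,1)S 2/2 ✓
(1,2)S 2/3 ✓
(1,3)N 2/4 ✗
(1,4)N 3/4 ✓
(1,5)S 0/4 ✗
(1,7)N 1/1 ✓
(2,2)S 5/6 ✓
(2,4)N 4/6 ✓
(2,5)N 4/5 ✓
(2,6)N 2/3 ✓
(3,1)S 3/3 ✓
(3,2)S 4/4 ✓
(3,3)S 2/5 ✗
(3,4)N 3/4 ✓
(4,1)S 3/3 ✓
(4,4)N 3/5 ✓
(4,6)S 4/4 ✓
(4,7)S 3/3 ✓
(5,1)S 2/3 ✓
(5,3)N 4/5 ✓
(5,4)N 5/6 ✓
(5,5)S 3/7 ✗
(5,6)S 5/7 ✓
(5,7)S 4/5 ✓
(6,1)N 1/3 ✗
(6,2)S 1/5 ✗
(6,3)N 4/5 ✓
(6,4)N 5/6 ✓
(6,5)N 3/6 ✗
(6,6)S 4/6 ✓
(6,7)N 0/4 ✗
(7,1)N 1/2 ✗
(7,4)N 3/3 ✓
(7,7)S 1/2 ✗
Unsatisfied: (1,3), (1,5), (3,3), (5,5), (6,1), (6,2), (6,5), (6,7), (7,1), (7,7) — 10 in total.

10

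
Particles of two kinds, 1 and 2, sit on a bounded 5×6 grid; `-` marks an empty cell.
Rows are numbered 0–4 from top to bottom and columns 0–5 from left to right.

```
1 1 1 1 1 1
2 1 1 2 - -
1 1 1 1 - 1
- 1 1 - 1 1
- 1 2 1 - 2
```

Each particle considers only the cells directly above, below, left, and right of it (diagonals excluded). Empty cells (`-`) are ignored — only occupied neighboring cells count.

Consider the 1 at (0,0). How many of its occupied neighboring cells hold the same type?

Occupied neighbors of (0,0): (1,0)=2, (0,1)=1.
Same type (1): 1 of 2.

1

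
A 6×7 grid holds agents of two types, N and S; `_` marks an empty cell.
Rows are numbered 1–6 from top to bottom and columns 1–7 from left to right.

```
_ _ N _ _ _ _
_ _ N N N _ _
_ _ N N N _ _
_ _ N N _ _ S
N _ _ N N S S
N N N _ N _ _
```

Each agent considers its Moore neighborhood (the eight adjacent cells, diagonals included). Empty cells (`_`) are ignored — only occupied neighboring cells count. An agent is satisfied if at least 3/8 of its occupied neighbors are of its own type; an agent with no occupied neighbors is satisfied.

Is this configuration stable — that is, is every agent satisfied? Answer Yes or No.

(1,3)N 2/2 satisfied
(2,3)N 4/4 satisfied
(2,4)N 6/6 satisfied
(2,5)N 3/3 satisfied
(3,3)N 5/5 satisfied
(3,4)N 7/7 satisfied
(3,5)N 4/4 satisfied
(4,3)N 4/4 satisfied
(4,4)N 6/6 satisfied
(4,7)S 2/2 satisfied
(5,1)N 2/2 satisfied
(5,4)N 5/5 satisfied
(5,5)N 3/4 satisfied
(5,6)S 2/4 satisfied
(5,7)S 2/2 satisfied
(6,1)N 2/2 satisfied
(6,2)N 3/3 satisfied
(6,3)N 2/2 satisfied
(6,5)N 2/3 satisfied
All meet the threshold, so the configuration is stable.

Yes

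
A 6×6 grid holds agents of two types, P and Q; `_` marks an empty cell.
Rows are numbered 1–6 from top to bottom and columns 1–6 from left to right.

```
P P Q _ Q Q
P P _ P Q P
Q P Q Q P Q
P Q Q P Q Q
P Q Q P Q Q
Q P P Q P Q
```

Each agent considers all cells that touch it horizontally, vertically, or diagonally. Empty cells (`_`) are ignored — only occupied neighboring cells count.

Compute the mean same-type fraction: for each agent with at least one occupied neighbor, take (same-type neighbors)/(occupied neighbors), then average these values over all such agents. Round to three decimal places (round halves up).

(1,1)P 3/3
(1,2)P 3/4
(1,3)Q 0/3
(1,5)Q 2/4
(1,6)Q 2/3
(2,1)P 4/5
(2,2)P 4/7
(2,4)P 1/6
(2,5)Q 4/7
(2,6)P 1/5
(3,1)Q 1/5
(3,2)P 3/7
(3,3)Q 3/7
(3,4)Q 4/7
(3,5)P 3/8
(3,6)Q 3/5
(4,1)P 2/5
(4,2)Q 5/8
(4,3)Q 5/8
(4,4)P 2/8
(4,5)Q 5/8
(4,6)Q 4/5
(5,1)P 2/5
(5,2)Q 4/8
(5,3)Q 4/8
(5,4)P 3/8
(5,5)Q 5/8
(5,6)Q 4/5
(6,1)Q 1/3
(6,2)P 2/5
(6,3)P 2/5
(6,4)Q 2/5
(6,5)P 1/5
(6,6)Q 2/3
Sum over 34 agents: 3/3 + 3/4 + 0/3 + 2/4 + 2/3 + 4/5 + 4/7 + 1/6 + 4/7 + 1/5 + 1/5 + 3/7 + 3/7 + 4/7 + 3/8 + 3/5 + 2/5 + 5/8 + 5/8 + 2/8 + 5/8 + 4/5 + 2/5 + 4/8 + 4/8 + 3/8 + 5/8 + 4/5 + 1/3 + 2/5 + 2/5 + 2/5 + 1/5 + 2/3 = 7037/420; mean = 7037/420 ÷ 34 = 7037/14280 = 0.492787… → 0.493.

0.493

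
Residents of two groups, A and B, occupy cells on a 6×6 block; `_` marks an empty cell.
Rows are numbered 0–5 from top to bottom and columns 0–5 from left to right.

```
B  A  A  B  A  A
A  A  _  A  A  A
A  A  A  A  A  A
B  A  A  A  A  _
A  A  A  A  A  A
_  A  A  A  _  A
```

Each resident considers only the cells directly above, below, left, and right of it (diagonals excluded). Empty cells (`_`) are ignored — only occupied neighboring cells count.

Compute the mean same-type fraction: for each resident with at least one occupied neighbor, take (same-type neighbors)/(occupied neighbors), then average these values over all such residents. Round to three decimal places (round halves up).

0.815

(0,0)B 0/2
(0,1)A 2/3
(0,2)A 1/2
(0,3)B 0/3
(0,4)A 2/3
(0,5)A 2/2
(1,0)A 2/3
(1,1)A 3/3
(1,3)A 2/3
(1,4)A 4/4
(1,5)A 3/3
(2,0)A 2/3
(2,1)A 4/4
(2,2)A 3/3
(2,3)A 4/4
(2,4)A 4/4
(2,5)A 2/2
(3,0)B 0/3
(3,1)A 3/4
(3,2)A 4/4
(3,3)A 4/4
(3,4)A 3/3
(4,0)A 1/2
(4,1)A 4/4
(4,2)A 4/4
(4,3)A 4/4
(4,4)A 3/3
(4,5)A 2/2
(5,1)A 2/2
(5,2)A 3/3
(5,3)A 2/2
(5,5)A 1/1
Sum over 32 residents: 0/2 + 2/3 + 1/2 + 0/3 + 2/3 + 2/2 + 2/3 + 3/3 + 2/3 + 4/4 + 3/3 + 2/3 + 4/4 + 3/3 + 4/4 + 4/4 + 2/2 + 0/3 + 3/4 + 4/4 + 4/4 + 3/3 + 1/2 + 4/4 + 4/4 + 4/4 + 3/3 + 2/2 + 2/2 + 3/3 + 2/2 + 1/1 = 313/12; mean = 313/12 ÷ 32 = 313/384 = 0.815104… → 0.815.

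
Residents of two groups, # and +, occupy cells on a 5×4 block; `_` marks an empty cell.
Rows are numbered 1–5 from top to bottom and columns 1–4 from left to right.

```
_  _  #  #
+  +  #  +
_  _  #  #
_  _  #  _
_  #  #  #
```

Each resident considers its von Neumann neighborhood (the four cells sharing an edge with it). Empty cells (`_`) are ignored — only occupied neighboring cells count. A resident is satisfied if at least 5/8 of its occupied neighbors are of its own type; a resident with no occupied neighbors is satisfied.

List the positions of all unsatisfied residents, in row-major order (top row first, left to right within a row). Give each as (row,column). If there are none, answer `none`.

(1,4), (2,2), (2,3), (2,4), (3,4)

(1,3)# 2/2 ✓
(1,4)# 1/2 ✗
(2,1)+ 1/1 ✓
(2,2)+ 1/2 ✗
(2,3)# 2/4 ✗
(2,4)+ 0/3 ✗
(3,3)# 3/3 ✓
(3,4)# 1/2 ✗
(4,3)# 2/2 ✓
(5,2)# 1/1 ✓
(5,3)# 3/3 ✓
(5,4)# 1/1 ✓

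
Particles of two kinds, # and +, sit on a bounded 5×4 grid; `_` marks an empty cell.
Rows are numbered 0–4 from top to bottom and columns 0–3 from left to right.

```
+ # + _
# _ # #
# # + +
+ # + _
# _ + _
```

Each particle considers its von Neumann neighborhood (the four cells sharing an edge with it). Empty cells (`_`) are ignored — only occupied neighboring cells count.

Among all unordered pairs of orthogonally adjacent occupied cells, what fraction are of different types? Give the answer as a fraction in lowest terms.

Scan each occupied cell's neighbors to the right and below so each pair is counted once.
Row 0: +(0,0)–#(0,1)≠ +(0,0)–#(1,0)≠ #(0,1)–+(0,2)≠ +(0,2)–#(1,2)≠  → 4/4 unlike.
Row 1: #(1,0)–#(2,0)= #(1,2)–#(1,3)= #(1,2)–+(2,2)≠ #(1,3)–+(2,3)≠  → 2/4 unlike.
Row 2: #(2,0)–#(2,1)= #(2,0)–+(3,0)≠ #(2,1)–+(2,2)≠ #(2,1)–#(3,1)= +(2,2)–+(2,3)= +(2,2)–+(3,2)=  → 2/6 unlike.
Row 3: +(3,0)–#(3,1)≠ +(3,0)–#(4,0)≠ #(3,1)–+(3,2)≠ +(3,2)–+(4,2)=  → 3/4 unlike.
Total adjacent occupied pairs: 18; unlike-type pairs: 11.
11/18 is already in lowest terms.

11/18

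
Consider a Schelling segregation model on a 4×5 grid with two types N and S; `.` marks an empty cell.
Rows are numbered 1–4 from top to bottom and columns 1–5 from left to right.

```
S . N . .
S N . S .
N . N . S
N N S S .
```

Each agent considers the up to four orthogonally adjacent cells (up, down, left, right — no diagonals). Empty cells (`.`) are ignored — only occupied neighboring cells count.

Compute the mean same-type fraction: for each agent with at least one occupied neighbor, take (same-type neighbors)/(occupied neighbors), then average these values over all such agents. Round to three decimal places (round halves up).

(1,1)S 1/1
(1,3)N — no occupied neighbors
(2,1)S 1/3
(2,2)N 0/1
(2,4)S — no occupied neighbors
(3,1)N 1/2
(3,3)N 0/1
(3,5)S — no occupied neighbors
(4,1)N 2/2
(4,2)N 1/2
(4,3)S 1/3
(4,4)S 1/1
Sum over 9 agents: 1/1 + 1/3 + 0/1 + 1/2 + 0/1 + 2/2 + 1/2 + 1/3 + 1/1 = 14/3; mean = 14/3 ÷ 9 = 14/27 = 0.518518… → 0.519.

0.519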